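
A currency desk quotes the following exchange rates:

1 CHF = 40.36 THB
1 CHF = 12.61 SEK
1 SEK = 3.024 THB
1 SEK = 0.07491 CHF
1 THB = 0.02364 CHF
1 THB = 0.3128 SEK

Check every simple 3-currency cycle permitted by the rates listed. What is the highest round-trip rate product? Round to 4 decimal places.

0.9457

CHF→THB→SEK→CHF: 40.36 × 0.3128 × 0.07491 = 0.94571
CHF→SEK→THB→CHF: 12.61 × 3.024 × 0.02364 = 0.90146
Maximum is CHF→THB→SEK→CHF at 0.9457; no arbitrage — every cycle loses value.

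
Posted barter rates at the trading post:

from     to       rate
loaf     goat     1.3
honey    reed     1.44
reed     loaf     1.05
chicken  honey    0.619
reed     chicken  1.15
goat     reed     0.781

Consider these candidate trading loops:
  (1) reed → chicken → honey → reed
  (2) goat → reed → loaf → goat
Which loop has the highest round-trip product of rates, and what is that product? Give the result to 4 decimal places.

(1) 1.15 × 0.619 × 1.44 = 1.02506
(2) 0.781 × 1.05 × 1.3 = 1.06607
Highest is cycle (2) at 1.0661 (>1, arbitrage).

1.0661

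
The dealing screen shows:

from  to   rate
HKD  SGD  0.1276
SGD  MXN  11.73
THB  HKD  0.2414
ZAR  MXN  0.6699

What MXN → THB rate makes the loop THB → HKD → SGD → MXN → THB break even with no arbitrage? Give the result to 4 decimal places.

Known legs of the cycle: 0.2414 × 0.1276 × 11.73 = 0.3613149672
For no arbitrage the full-cycle product must be 1, so the missing rate is 1 / 0.3613149672 ≈ 2.767668.

2.7677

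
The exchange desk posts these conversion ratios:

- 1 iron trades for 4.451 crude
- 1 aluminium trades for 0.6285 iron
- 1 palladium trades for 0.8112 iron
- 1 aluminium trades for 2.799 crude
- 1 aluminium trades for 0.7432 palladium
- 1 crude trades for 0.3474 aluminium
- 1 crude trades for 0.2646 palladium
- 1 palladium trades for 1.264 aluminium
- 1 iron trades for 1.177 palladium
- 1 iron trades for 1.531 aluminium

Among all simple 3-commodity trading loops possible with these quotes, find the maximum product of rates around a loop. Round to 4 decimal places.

iron→crude→aluminium→iron: 4.451 × 0.3474 × 0.6285 = 0.97184
iron→crude→palladium→iron: 4.451 × 0.2646 × 0.8112 = 0.95538
palladium→aluminium→crude→palladium: 1.264 × 2.799 × 0.2646 = 0.93614
iron→palladium→aluminium→iron: 1.177 × 1.264 × 0.6285 = 0.93504
iron→aluminium→palladium→iron: 1.531 × 0.7432 × 0.8112 = 0.92302
Maximum is iron→crude→aluminium→iron at 0.9718; no arbitrage — every cycle loses value.

0.9718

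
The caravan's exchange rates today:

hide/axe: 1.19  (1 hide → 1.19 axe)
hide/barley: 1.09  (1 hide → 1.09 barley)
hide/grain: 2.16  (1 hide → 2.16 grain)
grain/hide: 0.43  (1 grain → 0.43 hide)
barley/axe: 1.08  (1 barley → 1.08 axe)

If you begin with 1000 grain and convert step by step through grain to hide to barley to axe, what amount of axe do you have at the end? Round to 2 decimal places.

506.20

1000 grain × 0.43 = 430 hide
430 hide × 1.09 = 468.7 barley
468.7 barley × 1.08 = 506.196 axe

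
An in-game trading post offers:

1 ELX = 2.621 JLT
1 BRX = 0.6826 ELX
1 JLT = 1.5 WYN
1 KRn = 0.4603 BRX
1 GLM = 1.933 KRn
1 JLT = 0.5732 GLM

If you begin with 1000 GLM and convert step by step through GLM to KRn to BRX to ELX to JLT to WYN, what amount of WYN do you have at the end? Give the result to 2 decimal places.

1000 GLM × 1.933 = 1933 KRn
1933 KRn × 0.4603 = 889.7599 BRX
889.7599 BRX × 0.6826 = 607.35010774 ELX
607.35010774 ELX × 2.621 = 1591.86463238654 JLT
1591.86463238654 JLT × 1.5 = 2387.79694857981 WYN

2387.80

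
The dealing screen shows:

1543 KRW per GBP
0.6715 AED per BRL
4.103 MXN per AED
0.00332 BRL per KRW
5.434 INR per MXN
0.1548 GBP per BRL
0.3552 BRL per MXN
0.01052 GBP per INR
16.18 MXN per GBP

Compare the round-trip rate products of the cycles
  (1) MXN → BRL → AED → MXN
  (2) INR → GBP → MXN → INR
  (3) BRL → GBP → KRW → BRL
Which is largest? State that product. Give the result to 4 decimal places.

0.9786

(1) 0.3552 × 0.6715 × 4.103 = 0.97863
(2) 0.01052 × 16.18 × 5.434 = 0.92494
(3) 0.1548 × 1543 × 0.00332 = 0.79300
Highest is cycle (1) at 0.9786 (≤1, no arbitrage).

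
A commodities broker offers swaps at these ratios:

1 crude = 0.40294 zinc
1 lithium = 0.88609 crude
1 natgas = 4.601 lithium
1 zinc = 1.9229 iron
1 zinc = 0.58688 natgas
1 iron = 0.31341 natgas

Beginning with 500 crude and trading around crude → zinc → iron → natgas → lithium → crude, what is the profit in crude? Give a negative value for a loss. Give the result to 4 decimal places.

500 crude × 0.40294 = 201.47 zinc
201.47 zinc × 1.9229 = 387.406663 iron
387.406663 iron × 0.31341 = 121.41712225083 natgas
121.41712225083 natgas × 4.601 = 558.64017947606883 lithium
558.64017947606883 lithium × 0.88609 = 495.0054766319498295747 crude
Net change: 495.0054766319498295747 − 500 = -4.9945233680501704253 crude

-4.9945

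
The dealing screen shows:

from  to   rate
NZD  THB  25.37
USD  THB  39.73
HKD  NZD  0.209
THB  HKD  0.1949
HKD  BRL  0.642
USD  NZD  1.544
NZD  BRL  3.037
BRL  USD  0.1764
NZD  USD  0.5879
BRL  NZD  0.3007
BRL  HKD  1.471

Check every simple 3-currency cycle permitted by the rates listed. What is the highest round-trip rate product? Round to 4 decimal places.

HKD→NZD→THB→HKD: 0.209 × 25.37 × 0.1949 = 1.03342
HKD→NZD→BRL→HKD: 0.209 × 3.037 × 1.471 = 0.93369
NZD→BRL→USD→NZD: 3.037 × 0.1764 × 1.544 = 0.82716
Maximum is HKD→NZD→THB→HKD at 1.0334; arbitrage exists.

1.0334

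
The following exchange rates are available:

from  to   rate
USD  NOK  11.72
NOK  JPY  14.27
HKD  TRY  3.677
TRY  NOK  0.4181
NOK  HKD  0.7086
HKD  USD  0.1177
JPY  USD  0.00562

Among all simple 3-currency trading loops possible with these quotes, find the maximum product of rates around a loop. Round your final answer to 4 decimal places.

1.0894

TRY→NOK→HKD→TRY: 0.4181 × 0.7086 × 3.677 = 1.08937
USD→NOK→HKD→USD: 11.72 × 0.7086 × 0.1177 = 0.97747
USD→NOK→JPY→USD: 11.72 × 14.27 × 0.00562 = 0.93991
Maximum is TRY→NOK→HKD→TRY at 1.0894; arbitrage exists.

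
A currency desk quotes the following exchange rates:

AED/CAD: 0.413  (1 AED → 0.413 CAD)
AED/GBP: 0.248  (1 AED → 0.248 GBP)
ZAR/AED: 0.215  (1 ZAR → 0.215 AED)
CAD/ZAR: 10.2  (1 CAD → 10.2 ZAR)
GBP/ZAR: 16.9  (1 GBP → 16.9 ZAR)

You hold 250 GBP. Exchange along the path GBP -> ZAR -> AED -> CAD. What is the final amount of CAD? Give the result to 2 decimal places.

375.16

250 GBP × 16.9 = 4225 ZAR
4225 ZAR × 0.215 = 908.375 AED
908.375 AED × 0.413 = 375.158875 CAD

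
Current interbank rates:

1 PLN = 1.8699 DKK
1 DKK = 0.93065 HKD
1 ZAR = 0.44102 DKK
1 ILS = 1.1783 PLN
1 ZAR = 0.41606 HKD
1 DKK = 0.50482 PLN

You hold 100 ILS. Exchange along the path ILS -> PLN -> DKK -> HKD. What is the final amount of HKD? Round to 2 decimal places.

100 ILS × 1.1783 = 117.83 PLN
117.83 PLN × 1.8699 = 220.330317 DKK
220.330317 DKK × 0.93065 = 205.05040951605 HKD

205.05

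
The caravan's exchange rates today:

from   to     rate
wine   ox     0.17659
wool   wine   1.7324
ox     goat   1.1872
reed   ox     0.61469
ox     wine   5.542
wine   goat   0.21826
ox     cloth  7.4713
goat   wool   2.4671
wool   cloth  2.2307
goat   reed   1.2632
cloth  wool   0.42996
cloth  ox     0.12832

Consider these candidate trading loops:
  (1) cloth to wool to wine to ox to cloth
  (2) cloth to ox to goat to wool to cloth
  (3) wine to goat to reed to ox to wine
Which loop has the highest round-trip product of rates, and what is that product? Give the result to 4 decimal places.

0.9827

(1) 0.42996 × 1.7324 × 0.17659 × 7.4713 = 0.98274
(2) 0.12832 × 1.1872 × 2.4671 × 2.2307 = 0.83839
(3) 0.21826 × 1.2632 × 0.61469 × 5.542 = 0.93922
Highest is cycle (1) at 0.9827 (≤1, no arbitrage).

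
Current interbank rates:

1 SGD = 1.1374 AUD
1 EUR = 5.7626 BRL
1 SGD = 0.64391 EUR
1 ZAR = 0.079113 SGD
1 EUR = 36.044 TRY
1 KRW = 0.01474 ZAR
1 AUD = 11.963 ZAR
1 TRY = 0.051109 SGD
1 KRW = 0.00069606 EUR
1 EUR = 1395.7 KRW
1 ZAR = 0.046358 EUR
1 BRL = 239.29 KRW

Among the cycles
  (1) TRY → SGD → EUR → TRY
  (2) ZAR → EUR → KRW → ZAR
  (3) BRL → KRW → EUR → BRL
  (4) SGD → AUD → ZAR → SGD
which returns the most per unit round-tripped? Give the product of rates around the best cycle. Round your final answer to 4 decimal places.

1.1862

(1) 0.051109 × 0.64391 × 36.044 = 1.18619
(2) 0.046358 × 1395.7 × 0.01474 = 0.95371
(3) 239.29 × 0.00069606 × 5.7626 = 0.95982
(4) 1.1374 × 11.963 × 0.079113 = 1.07647
Highest is cycle (1) at 1.1862 (>1, arbitrage).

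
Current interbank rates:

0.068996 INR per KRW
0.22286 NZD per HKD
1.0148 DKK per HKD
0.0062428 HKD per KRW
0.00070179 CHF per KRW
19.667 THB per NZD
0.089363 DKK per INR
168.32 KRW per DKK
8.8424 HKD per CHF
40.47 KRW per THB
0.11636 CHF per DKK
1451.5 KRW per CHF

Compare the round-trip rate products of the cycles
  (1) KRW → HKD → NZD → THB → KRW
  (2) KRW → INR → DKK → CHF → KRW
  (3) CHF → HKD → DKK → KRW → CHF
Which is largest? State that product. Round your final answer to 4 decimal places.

1.1073

(1) 0.0062428 × 0.22286 × 19.667 × 40.47 = 1.10734
(2) 0.068996 × 0.089363 × 0.11636 × 1451.5 = 1.04136
(3) 8.8424 × 1.0148 × 168.32 × 0.00070179 = 1.05997
Highest is cycle (1) at 1.1073 (>1, arbitrage).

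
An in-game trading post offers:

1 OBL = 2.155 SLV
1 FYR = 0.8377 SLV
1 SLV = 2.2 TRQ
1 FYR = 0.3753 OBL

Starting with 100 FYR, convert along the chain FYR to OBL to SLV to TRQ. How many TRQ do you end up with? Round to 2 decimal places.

100 FYR × 0.3753 = 37.53 OBL
37.53 OBL × 2.155 = 80.87715 SLV
80.87715 SLV × 2.2 = 177.92973 TRQ

177.93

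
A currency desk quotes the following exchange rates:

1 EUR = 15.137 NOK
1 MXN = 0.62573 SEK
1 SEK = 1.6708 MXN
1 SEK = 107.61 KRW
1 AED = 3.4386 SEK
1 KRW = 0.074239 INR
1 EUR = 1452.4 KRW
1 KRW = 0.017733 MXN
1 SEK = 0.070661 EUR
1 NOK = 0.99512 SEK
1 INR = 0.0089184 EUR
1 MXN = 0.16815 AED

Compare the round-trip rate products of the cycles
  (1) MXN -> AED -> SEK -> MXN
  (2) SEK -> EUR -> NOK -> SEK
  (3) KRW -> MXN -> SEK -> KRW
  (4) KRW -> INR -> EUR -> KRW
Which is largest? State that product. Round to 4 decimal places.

1.1940

(1) 0.16815 × 3.4386 × 1.6708 = 0.96606
(2) 0.070661 × 15.137 × 0.99512 = 1.06438
(3) 0.017733 × 0.62573 × 107.61 = 1.19405
(4) 0.074239 × 0.0089184 × 1452.4 = 0.96162
Highest is cycle (3) at 1.1940 (>1, arbitrage).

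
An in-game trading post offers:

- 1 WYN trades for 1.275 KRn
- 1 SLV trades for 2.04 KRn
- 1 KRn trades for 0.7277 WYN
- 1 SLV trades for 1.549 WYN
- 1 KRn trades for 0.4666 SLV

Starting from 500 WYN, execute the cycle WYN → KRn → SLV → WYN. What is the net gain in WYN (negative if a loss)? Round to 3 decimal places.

-39.238

500 WYN × 1.275 = 637.5 KRn
637.5 KRn × 0.4666 = 297.4575 SLV
297.4575 SLV × 1.549 = 460.7616675 WYN
Net change: 460.7616675 − 500 = -39.2383325 WYN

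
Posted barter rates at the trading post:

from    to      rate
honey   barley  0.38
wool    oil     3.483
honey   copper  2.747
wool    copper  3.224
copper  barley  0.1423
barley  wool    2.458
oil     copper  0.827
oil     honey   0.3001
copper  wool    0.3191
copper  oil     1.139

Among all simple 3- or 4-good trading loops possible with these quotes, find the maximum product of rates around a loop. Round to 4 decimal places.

copper→barley→wool→copper: 0.1423 × 2.458 × 3.224 = 1.12767
copper→barley→wool→oil→copper: 0.1423 × 2.458 × 3.483 × 0.827 = 1.00750
oil→honey→barley→wool→oil: 0.3001 × 0.38 × 2.458 × 3.483 = 0.97630
copper→oil→honey→copper: 1.139 × 0.3001 × 2.747 = 0.93896
copper→wool→oil→copper: 0.3191 × 3.483 × 0.827 = 0.91915
copper→wool→oil→honey→copper: 0.3191 × 3.483 × 0.3001 × 2.747 = 0.91623
Maximum is copper→barley→wool→copper at 1.1277; arbitrage exists.

1.1277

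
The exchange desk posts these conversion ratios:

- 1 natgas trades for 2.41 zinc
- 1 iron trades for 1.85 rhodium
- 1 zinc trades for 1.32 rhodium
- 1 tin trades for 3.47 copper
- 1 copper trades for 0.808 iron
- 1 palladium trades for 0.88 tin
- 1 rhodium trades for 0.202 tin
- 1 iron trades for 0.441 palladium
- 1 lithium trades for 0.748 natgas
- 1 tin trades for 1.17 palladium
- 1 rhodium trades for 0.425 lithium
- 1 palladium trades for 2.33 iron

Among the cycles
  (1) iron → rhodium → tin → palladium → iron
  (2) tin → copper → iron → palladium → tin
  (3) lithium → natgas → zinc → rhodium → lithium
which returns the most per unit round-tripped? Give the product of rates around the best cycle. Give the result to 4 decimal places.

(1) 1.85 × 0.202 × 1.17 × 2.33 = 1.01874
(2) 3.47 × 0.808 × 0.441 × 0.88 = 1.08808
(3) 0.748 × 2.41 × 1.32 × 0.425 = 1.01130
Highest is cycle (2) at 1.0881 (>1, arbitrage).

1.0881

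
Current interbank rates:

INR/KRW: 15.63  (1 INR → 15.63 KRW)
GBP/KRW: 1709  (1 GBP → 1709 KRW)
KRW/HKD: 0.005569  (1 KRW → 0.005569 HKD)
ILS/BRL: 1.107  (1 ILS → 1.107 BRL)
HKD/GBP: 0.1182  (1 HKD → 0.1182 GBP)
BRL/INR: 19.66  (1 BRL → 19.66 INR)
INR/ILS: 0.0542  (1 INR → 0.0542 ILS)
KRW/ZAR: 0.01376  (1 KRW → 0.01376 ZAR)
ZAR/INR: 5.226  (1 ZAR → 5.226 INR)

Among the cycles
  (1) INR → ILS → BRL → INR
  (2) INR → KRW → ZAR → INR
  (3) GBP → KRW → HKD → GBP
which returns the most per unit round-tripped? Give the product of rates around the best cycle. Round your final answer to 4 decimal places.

1.1796

(1) 0.0542 × 1.107 × 19.66 = 1.17959
(2) 15.63 × 0.01376 × 5.226 = 1.12395
(3) 1709 × 0.005569 × 0.1182 = 1.12496
Highest is cycle (1) at 1.1796 (>1, arbitrage).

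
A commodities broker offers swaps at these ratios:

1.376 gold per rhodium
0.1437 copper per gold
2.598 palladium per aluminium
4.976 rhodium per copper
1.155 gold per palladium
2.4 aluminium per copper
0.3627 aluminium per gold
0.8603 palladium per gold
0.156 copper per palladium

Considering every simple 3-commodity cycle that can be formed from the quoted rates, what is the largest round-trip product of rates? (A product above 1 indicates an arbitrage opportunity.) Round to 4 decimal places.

1.0884

aluminium→palladium→gold→aluminium: 2.598 × 1.155 × 0.3627 = 1.08835
copper→rhodium→gold→copper: 4.976 × 1.376 × 0.1437 = 0.98391
copper→aluminium→palladium→copper: 2.4 × 2.598 × 0.156 = 0.97269
Maximum is aluminium→palladium→gold→aluminium at 1.0884; arbitrage exists.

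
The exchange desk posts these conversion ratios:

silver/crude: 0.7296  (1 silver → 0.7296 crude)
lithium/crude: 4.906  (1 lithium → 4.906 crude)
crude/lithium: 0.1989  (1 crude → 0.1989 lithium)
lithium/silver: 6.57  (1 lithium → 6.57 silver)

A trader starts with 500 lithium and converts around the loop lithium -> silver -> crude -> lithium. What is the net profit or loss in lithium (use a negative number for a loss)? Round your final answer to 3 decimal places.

-23.289

500 lithium × 6.57 = 3285 silver
3285 silver × 0.7296 = 2396.736 crude
2396.736 crude × 0.1989 = 476.7107904 lithium
Net change: 476.7107904 − 500 = -23.2892096 lithium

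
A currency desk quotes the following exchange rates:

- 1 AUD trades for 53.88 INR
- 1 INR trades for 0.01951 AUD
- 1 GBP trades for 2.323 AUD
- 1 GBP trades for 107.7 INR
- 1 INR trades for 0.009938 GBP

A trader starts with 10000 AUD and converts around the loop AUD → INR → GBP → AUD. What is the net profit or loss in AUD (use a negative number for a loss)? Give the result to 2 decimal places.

2438.72

10000 AUD × 53.88 = 538800 INR
538800 INR × 0.009938 = 5354.5944 GBP
5354.5944 GBP × 2.323 = 12438.7227912 AUD
Net change: 12438.7227912 − 10000 = 2438.7227912 AUD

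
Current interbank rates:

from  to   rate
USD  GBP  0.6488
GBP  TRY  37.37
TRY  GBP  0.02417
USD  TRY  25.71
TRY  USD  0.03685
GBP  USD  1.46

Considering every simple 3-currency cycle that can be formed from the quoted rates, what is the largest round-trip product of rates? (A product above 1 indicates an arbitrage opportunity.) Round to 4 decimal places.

0.9073

GBP→USD→TRY→GBP: 1.46 × 25.71 × 0.02417 = 0.90726
GBP→TRY→USD→GBP: 37.37 × 0.03685 × 0.6488 = 0.89345
Maximum is GBP→USD→TRY→GBP at 0.9073; no arbitrage — every cycle loses value.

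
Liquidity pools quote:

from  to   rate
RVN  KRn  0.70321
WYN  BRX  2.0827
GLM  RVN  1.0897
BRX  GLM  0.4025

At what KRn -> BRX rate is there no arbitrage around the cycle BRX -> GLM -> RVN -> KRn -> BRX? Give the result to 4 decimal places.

Known legs of the cycle: 0.4025 × 1.0897 × 0.70321 = 0.3084308946425
For no arbitrage the full-cycle product must be 1, so the missing rate is 1 / 0.3084308946425 ≈ 3.242217.

3.2422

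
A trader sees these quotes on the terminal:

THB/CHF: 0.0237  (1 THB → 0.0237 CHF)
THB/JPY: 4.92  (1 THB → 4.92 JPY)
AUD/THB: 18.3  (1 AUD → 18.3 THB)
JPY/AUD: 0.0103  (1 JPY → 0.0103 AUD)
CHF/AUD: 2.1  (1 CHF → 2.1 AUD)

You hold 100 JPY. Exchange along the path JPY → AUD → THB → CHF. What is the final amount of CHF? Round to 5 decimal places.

100 JPY × 0.0103 = 1.03 AUD
1.03 AUD × 18.3 = 18.849 THB
18.849 THB × 0.0237 = 0.4467213 CHF

0.44672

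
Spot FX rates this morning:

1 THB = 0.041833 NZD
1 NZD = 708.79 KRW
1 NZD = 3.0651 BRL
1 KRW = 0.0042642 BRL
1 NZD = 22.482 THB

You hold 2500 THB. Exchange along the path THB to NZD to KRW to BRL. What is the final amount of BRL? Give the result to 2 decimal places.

316.09

2500 THB × 0.041833 = 104.5825 NZD
104.5825 NZD × 708.79 = 74127.030175 KRW
74127.030175 KRW × 0.0042642 = 316.092482072235 BRL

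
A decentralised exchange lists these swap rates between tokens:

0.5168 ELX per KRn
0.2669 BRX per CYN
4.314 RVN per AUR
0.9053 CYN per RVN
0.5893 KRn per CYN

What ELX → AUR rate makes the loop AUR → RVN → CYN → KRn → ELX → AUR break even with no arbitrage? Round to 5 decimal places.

0.84075

Known legs of the cycle: 4.314 × 0.9053 × 0.5893 × 0.5168 = 1.189410059421408
For no arbitrage the full-cycle product must be 1, so the missing rate is 1 / 1.189410059421408 ≈ 0.8407529.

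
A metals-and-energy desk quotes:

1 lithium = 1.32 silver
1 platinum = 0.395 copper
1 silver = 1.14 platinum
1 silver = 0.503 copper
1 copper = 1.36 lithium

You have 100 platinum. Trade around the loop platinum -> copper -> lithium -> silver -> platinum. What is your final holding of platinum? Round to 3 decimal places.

80.838

100 platinum × 0.395 = 39.5 copper
39.5 copper × 1.36 = 53.72 lithium
53.72 lithium × 1.32 = 70.9104 silver
70.9104 silver × 1.14 = 80.837856 platinum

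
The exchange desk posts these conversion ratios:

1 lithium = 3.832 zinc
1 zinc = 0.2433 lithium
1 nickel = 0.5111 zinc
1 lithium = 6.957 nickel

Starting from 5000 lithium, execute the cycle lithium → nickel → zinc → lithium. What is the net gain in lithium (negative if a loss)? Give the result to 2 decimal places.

5000 lithium × 6.957 = 34785 nickel
34785 nickel × 0.5111 = 17778.6135 zinc
17778.6135 zinc × 0.2433 = 4325.53666455 lithium
Net change: 4325.53666455 − 5000 = -674.46333545 lithium

-674.46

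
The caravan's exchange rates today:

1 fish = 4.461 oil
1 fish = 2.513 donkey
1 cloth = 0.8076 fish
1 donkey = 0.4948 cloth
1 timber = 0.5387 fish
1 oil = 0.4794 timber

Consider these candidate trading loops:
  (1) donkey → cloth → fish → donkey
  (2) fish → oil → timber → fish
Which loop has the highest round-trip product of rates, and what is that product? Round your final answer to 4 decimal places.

1.1521

(1) 0.4948 × 0.8076 × 2.513 = 1.00420
(2) 4.461 × 0.4794 × 0.5387 = 1.15207
Highest is cycle (2) at 1.1521 (>1, arbitrage).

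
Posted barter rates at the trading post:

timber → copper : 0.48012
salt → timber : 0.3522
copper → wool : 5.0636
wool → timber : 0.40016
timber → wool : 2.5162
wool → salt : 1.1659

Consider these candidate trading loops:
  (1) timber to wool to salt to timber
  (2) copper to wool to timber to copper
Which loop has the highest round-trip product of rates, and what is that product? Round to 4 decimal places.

1.0332

(1) 2.5162 × 1.1659 × 0.3522 = 1.03323
(2) 5.0636 × 0.40016 × 0.48012 = 0.97284
Highest is cycle (1) at 1.0332 (>1, arbitrage).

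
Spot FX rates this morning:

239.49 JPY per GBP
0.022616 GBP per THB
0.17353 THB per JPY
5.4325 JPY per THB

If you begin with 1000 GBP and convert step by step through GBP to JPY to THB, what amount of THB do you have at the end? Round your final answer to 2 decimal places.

41558.70

1000 GBP × 239.49 = 239490 JPY
239490 JPY × 0.17353 = 41558.6997 THB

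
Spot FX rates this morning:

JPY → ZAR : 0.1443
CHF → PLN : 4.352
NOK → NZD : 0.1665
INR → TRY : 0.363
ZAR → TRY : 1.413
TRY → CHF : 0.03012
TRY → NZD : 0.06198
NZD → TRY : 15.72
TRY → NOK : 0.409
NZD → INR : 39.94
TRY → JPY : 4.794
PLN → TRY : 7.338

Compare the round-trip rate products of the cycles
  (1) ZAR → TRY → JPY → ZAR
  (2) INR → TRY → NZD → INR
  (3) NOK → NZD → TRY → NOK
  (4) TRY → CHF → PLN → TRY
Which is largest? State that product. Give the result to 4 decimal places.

1.0705

(1) 1.413 × 4.794 × 0.1443 = 0.97748
(2) 0.363 × 0.06198 × 39.94 = 0.89860
(3) 0.1665 × 15.72 × 0.409 = 1.07051
(4) 0.03012 × 4.352 × 7.338 = 0.96188
Highest is cycle (3) at 1.0705 (>1, arbitrage).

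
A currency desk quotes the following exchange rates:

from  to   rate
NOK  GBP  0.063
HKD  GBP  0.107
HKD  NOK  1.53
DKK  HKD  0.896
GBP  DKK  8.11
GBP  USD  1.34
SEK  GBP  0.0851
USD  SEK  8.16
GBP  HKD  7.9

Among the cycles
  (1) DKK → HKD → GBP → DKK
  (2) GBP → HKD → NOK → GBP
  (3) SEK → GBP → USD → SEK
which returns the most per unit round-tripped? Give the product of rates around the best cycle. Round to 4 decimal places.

0.9305

(1) 0.896 × 0.107 × 8.11 = 0.77752
(2) 7.9 × 1.53 × 0.063 = 0.76148
(3) 0.0851 × 1.34 × 8.16 = 0.93052
Highest is cycle (3) at 0.9305 (≤1, no arbitrage).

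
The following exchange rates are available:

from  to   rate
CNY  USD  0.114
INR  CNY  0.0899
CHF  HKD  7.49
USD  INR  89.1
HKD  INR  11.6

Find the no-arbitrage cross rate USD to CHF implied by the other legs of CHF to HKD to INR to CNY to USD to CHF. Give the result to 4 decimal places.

1.1230

Known legs of the cycle: 7.49 × 11.6 × 0.0899 × 0.114 = 0.8904393624
For no arbitrage the full-cycle product must be 1, so the missing rate is 1 / 0.8904393624 ≈ 1.123041.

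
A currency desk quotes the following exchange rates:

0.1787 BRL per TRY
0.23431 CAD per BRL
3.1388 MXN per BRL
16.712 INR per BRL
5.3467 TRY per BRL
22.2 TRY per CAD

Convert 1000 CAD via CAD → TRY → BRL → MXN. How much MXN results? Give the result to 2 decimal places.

1000 CAD × 22.2 = 22200 TRY
22200 TRY × 0.1787 = 3967.14 BRL
3967.14 BRL × 3.1388 = 12452.059032 MXN

12452.06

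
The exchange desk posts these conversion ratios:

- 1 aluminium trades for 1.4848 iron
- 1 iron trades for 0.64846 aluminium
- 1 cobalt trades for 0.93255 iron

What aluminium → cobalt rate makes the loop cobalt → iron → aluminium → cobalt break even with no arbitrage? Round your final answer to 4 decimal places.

Known legs of the cycle: 0.93255 × 0.64846 = 0.604721373
For no arbitrage the full-cycle product must be 1, so the missing rate is 1 / 0.604721373 ≈ 1.653654.

1.6537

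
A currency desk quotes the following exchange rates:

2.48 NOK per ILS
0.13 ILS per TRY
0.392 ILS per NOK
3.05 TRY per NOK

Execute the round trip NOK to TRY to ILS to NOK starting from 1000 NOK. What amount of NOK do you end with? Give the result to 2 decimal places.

983.32

1000 NOK × 3.05 = 3050 TRY
3050 TRY × 0.13 = 396.5 ILS
396.5 ILS × 2.48 = 983.32 NOK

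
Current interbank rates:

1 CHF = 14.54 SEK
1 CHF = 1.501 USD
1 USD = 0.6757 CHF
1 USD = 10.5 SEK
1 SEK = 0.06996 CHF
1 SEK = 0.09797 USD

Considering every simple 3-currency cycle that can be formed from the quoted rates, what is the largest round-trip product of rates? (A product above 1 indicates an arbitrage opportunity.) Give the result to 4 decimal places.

1.1026

SEK→CHF→USD→SEK: 0.06996 × 1.501 × 10.5 = 1.10260
SEK→USD→CHF→SEK: 0.09797 × 0.6757 × 14.54 = 0.96252
Maximum is SEK→CHF→USD→SEK at 1.1026; arbitrage exists.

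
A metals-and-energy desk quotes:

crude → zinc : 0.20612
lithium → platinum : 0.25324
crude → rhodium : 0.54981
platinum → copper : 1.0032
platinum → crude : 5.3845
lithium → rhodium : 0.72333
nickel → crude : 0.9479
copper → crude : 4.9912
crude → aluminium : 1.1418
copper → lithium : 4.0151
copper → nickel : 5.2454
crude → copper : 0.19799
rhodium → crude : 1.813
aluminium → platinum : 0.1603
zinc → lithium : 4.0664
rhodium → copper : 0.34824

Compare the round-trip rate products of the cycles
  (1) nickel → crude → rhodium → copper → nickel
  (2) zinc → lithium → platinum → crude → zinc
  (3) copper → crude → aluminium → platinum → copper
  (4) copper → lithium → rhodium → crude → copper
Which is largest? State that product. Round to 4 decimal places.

1.1429

(1) 0.9479 × 0.54981 × 0.34824 × 5.2454 = 0.95199
(2) 4.0664 × 0.25324 × 5.3845 × 0.20612 = 1.14290
(3) 4.9912 × 1.1418 × 0.1603 × 1.0032 = 0.91647
(4) 4.0151 × 0.72333 × 1.813 × 0.19799 = 1.04249
Highest is cycle (2) at 1.1429 (>1, arbitrage).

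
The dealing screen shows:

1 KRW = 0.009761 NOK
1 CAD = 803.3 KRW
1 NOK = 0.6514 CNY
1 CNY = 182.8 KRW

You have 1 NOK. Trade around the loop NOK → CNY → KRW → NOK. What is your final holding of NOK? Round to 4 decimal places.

1 NOK × 0.6514 = 0.6514 CNY
0.6514 CNY × 182.8 = 119.07592 KRW
119.07592 KRW × 0.009761 = 1.16230005512 NOK

1.1623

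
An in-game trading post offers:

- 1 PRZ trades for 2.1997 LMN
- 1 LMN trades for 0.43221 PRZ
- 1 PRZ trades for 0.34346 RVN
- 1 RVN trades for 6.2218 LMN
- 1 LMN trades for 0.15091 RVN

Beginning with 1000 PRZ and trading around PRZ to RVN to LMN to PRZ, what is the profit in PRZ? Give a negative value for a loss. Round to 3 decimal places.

1000 PRZ × 0.34346 = 343.46 RVN
343.46 RVN × 6.2218 = 2136.939428 LMN
2136.939428 LMN × 0.43221 = 923.60659017588 PRZ
Net change: 923.60659017588 − 1000 = -76.39340982412 PRZ

-76.393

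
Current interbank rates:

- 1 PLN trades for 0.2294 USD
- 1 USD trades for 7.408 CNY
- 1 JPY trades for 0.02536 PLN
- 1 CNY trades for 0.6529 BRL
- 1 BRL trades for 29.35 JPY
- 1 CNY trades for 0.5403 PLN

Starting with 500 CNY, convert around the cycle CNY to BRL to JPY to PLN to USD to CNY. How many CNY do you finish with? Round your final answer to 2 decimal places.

412.92

500 CNY × 0.6529 = 326.45 BRL
326.45 BRL × 29.35 = 9581.3075 JPY
9581.3075 JPY × 0.02536 = 242.9819582 PLN
242.9819582 PLN × 0.2294 = 55.74006121108 USD
55.74006121108 USD × 7.408 = 412.92237345168064 CNY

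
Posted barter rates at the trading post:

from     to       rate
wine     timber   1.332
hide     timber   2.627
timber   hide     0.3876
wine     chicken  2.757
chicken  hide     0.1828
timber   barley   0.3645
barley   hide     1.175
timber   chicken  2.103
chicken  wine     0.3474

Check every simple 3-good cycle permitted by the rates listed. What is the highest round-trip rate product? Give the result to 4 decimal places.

barley→hide→timber→barley: 1.175 × 2.627 × 0.3645 = 1.12511
chicken→hide→timber→chicken: 0.1828 × 2.627 × 2.103 = 1.00989
chicken→wine→timber→chicken: 0.3474 × 1.332 × 2.103 = 0.97314
Maximum is barley→hide→timber→barley at 1.1251; arbitrage exists.

1.1251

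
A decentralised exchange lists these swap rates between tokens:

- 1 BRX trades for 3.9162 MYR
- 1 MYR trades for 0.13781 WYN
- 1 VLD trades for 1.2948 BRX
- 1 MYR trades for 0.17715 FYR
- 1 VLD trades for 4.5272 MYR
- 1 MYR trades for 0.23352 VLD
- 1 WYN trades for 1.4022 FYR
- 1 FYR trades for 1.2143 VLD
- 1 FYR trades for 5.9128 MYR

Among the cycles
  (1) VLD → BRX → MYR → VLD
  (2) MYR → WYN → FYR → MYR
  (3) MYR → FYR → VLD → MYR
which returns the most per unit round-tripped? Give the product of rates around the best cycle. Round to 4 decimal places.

1.1841

(1) 1.2948 × 3.9162 × 0.23352 = 1.18411
(2) 0.13781 × 1.4022 × 5.9128 = 1.14257
(3) 0.17715 × 1.2143 × 4.5272 = 0.97386
Highest is cycle (1) at 1.1841 (>1, arbitrage).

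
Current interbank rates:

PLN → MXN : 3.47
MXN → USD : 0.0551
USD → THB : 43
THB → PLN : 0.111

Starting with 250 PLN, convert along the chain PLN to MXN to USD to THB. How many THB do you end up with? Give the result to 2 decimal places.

2055.37

250 PLN × 3.47 = 867.5 MXN
867.5 MXN × 0.0551 = 47.79925 USD
47.79925 USD × 43 = 2055.36775 THB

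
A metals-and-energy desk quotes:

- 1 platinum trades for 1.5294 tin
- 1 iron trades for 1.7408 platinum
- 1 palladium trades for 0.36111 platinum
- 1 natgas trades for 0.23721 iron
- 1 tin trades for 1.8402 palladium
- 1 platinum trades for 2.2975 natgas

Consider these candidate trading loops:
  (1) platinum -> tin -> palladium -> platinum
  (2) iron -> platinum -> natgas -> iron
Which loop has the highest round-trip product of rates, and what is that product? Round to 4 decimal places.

1.0163

(1) 1.5294 × 1.8402 × 0.36111 = 1.01631
(2) 1.7408 × 2.2975 × 0.23721 = 0.94872
Highest is cycle (1) at 1.0163 (>1, arbitrage).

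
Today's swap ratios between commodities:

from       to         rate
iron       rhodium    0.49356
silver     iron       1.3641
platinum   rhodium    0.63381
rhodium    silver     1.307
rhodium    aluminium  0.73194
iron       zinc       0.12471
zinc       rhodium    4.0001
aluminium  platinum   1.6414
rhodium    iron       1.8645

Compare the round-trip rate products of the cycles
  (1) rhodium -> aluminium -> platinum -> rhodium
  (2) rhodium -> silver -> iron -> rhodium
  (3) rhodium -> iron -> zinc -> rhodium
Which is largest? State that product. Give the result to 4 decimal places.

(1) 0.73194 × 1.6414 × 0.63381 = 0.76146
(2) 1.307 × 1.3641 × 0.49356 = 0.87996
(3) 1.8645 × 0.12471 × 4.0001 = 0.93011
Highest is cycle (3) at 0.9301 (≤1, no arbitrage).

0.9301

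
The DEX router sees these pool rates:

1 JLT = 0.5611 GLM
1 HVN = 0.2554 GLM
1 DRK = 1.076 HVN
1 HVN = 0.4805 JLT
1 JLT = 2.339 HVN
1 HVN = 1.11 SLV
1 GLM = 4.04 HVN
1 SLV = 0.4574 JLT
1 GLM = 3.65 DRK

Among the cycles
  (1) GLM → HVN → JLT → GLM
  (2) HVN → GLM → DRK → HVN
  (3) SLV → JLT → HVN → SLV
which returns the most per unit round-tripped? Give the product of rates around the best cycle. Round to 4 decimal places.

(1) 4.04 × 0.4805 × 0.5611 = 1.08922
(2) 0.2554 × 3.65 × 1.076 = 1.00306
(3) 0.4574 × 2.339 × 1.11 = 1.18754
Highest is cycle (3) at 1.1875 (>1, arbitrage).

1.1875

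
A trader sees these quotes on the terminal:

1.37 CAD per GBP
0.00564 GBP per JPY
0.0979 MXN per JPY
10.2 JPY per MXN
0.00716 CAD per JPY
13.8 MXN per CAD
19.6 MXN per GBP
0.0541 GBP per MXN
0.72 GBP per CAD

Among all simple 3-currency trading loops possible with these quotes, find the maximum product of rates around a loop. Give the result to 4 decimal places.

JPY→GBP→MXN→JPY: 0.00564 × 19.6 × 10.2 = 1.12755
GBP→CAD→MXN→GBP: 1.37 × 13.8 × 0.0541 = 1.02281
JPY→CAD→MXN→JPY: 0.00716 × 13.8 × 10.2 = 1.00784
Maximum is JPY→GBP→MXN→JPY at 1.1275; arbitrage exists.

1.1275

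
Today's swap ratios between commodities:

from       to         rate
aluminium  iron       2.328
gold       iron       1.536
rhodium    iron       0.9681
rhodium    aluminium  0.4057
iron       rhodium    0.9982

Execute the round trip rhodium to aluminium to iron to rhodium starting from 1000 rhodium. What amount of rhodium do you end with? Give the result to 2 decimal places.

942.77

1000 rhodium × 0.4057 = 405.7 aluminium
405.7 aluminium × 2.328 = 944.4696 iron
944.4696 iron × 0.9982 = 942.76955472 rhodium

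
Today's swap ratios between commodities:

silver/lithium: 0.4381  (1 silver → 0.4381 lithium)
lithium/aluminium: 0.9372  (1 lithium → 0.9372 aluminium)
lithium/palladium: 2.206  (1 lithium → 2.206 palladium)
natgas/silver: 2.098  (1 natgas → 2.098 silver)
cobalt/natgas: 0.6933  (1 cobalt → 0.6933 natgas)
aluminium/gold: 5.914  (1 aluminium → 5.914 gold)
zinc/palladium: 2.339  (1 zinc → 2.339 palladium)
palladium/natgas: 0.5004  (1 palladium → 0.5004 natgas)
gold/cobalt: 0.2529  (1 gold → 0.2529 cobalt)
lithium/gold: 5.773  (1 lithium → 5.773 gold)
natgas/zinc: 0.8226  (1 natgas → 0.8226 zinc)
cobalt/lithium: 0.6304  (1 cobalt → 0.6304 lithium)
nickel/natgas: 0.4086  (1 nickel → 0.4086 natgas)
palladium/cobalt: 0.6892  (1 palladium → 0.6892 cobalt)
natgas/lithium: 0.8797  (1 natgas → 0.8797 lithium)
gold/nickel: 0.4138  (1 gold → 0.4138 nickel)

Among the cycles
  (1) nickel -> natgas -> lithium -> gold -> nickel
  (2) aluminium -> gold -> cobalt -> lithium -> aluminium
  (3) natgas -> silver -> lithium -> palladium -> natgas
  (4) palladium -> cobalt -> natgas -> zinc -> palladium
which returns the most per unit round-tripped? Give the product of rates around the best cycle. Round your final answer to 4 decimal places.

(1) 0.4086 × 0.8797 × 5.773 × 0.4138 = 0.85867
(2) 5.914 × 0.2529 × 0.6304 × 0.9372 = 0.88365
(3) 2.098 × 0.4381 × 2.206 × 0.5004 = 1.01462
(4) 0.6892 × 0.6933 × 0.8226 × 2.339 = 0.91936
Highest is cycle (3) at 1.0146 (>1, arbitrage).

1.0146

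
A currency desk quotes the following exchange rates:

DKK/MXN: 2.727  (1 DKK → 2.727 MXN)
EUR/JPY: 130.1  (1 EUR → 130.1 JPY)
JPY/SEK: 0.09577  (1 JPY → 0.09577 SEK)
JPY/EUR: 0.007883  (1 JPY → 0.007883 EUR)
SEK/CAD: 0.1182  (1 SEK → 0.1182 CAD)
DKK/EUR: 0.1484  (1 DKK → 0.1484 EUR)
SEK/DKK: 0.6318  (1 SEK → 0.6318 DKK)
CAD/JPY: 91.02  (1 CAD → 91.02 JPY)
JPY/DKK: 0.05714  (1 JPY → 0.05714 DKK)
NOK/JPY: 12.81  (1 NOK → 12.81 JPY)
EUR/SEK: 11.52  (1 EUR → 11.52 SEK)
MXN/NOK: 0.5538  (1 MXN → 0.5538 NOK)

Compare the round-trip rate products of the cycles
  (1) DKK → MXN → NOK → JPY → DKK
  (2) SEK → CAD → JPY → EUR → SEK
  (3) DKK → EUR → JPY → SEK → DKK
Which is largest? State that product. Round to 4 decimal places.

(1) 2.727 × 0.5538 × 12.81 × 0.05714 = 1.10542
(2) 0.1182 × 91.02 × 0.007883 × 11.52 = 0.97701
(3) 0.1484 × 130.1 × 0.09577 × 0.6318 = 1.16821
Highest is cycle (3) at 1.1682 (>1, arbitrage).

1.1682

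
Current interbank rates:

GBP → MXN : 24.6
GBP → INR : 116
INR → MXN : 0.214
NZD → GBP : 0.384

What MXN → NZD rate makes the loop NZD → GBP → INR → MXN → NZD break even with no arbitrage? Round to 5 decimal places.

0.10491

Known legs of the cycle: 0.384 × 116 × 0.214 = 9.532416
For no arbitrage the full-cycle product must be 1, so the missing rate is 1 / 9.532416 ≈ 0.1049052.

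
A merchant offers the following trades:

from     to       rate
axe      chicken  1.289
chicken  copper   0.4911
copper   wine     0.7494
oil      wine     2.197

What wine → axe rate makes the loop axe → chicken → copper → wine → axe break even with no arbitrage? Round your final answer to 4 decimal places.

Known legs of the cycle: 1.289 × 0.4911 × 0.7494 = 0.47439110826
For no arbitrage the full-cycle product must be 1, so the missing rate is 1 / 0.47439110826 ≈ 2.107965.

2.1080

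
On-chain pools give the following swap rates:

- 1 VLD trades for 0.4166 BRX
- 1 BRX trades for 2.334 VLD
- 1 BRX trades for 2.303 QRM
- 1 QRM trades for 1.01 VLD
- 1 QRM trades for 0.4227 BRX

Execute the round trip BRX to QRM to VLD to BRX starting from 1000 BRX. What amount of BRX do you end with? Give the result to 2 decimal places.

969.02

1000 BRX × 2.303 = 2303 QRM
2303 QRM × 1.01 = 2326.03 VLD
2326.03 VLD × 0.4166 = 969.024098 BRX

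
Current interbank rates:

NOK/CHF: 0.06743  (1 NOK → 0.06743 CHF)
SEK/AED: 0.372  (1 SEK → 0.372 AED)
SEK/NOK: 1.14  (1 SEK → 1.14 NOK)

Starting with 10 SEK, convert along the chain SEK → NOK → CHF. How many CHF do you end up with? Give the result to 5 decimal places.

0.76870

10 SEK × 1.14 = 11.4 NOK
11.4 NOK × 0.06743 = 0.768702 CHF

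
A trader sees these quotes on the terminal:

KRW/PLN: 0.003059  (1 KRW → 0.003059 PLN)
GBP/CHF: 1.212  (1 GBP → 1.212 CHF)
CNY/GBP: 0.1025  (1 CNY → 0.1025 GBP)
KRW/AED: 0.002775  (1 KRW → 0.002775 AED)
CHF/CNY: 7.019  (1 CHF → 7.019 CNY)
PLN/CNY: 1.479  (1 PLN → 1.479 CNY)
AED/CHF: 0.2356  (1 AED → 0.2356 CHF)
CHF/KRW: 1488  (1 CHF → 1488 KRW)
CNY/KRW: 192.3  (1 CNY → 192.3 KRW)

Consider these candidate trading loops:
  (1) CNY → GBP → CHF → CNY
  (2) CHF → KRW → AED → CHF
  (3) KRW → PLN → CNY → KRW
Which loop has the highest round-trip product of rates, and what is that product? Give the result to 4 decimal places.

(1) 0.1025 × 1.212 × 7.019 = 0.87197
(2) 1488 × 0.002775 × 0.2356 = 0.97284
(3) 0.003059 × 1.479 × 192.3 = 0.87002
Highest is cycle (2) at 0.9728 (≤1, no arbitrage).

0.9728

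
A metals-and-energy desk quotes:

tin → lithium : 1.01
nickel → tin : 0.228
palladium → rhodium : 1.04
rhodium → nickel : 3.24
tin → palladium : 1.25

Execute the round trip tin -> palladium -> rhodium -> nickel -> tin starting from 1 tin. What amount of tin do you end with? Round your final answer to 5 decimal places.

1 tin × 1.25 = 1.25 palladium
1.25 palladium × 1.04 = 1.3 rhodium
1.3 rhodium × 3.24 = 4.212 nickel
4.212 nickel × 0.228 = 0.960336 tin

0.96034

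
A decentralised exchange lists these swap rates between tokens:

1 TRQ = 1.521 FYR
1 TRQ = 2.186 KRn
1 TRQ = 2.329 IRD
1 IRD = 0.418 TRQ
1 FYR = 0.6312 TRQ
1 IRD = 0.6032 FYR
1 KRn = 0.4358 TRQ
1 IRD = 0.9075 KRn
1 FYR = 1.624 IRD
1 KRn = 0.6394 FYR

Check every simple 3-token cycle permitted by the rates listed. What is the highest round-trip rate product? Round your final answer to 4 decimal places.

1.0325

IRD→TRQ→FYR→IRD: 0.418 × 1.521 × 1.624 = 1.03250
IRD→KRn→FYR→IRD: 0.9075 × 0.6394 × 1.624 = 0.94233
IRD→KRn→TRQ→IRD: 0.9075 × 0.4358 × 2.329 = 0.92109
IRD→FYR→TRQ→IRD: 0.6032 × 0.6312 × 2.329 = 0.88674
TRQ→KRn→FYR→TRQ: 2.186 × 0.6394 × 0.6312 = 0.88225
Maximum is IRD→TRQ→FYR→IRD at 1.0325; arbitrage exists.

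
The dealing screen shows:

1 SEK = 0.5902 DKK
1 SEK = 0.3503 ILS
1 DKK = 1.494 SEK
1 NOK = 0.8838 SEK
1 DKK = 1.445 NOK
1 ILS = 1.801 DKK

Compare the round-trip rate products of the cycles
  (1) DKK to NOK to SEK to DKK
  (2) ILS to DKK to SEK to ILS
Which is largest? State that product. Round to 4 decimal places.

0.9426

(1) 1.445 × 0.8838 × 0.5902 = 0.75374
(2) 1.801 × 1.494 × 0.3503 = 0.94255
Highest is cycle (2) at 0.9426 (≤1, no arbitrage).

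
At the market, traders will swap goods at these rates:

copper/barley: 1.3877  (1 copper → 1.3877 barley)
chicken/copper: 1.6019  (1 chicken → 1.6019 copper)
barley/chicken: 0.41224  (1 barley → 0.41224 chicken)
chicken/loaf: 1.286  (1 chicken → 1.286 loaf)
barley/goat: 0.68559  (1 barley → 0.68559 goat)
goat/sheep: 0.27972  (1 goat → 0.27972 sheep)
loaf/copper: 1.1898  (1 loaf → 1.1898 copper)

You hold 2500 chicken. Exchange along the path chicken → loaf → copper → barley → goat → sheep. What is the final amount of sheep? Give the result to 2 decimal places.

2500 chicken × 1.286 = 3215 loaf
3215 loaf × 1.1898 = 3825.207 copper
3825.207 copper × 1.3877 = 5308.2397539 barley
5308.2397539 barley × 0.68559 = 3639.276092876301 goat
3639.276092876301 goat × 0.27972 = 1017.97830869935891572 sheep

1017.98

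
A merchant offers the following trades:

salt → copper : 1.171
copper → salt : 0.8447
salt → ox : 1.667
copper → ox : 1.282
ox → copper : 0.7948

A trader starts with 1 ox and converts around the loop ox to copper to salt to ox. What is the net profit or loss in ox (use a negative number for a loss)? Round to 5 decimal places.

1 ox × 0.7948 = 0.7948 copper
0.7948 copper × 0.8447 = 0.67136756 salt
0.67136756 salt × 1.667 = 1.11916972252 ox
Net change: 1.11916972252 − 1 = 0.11916972252 ox

0.11917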